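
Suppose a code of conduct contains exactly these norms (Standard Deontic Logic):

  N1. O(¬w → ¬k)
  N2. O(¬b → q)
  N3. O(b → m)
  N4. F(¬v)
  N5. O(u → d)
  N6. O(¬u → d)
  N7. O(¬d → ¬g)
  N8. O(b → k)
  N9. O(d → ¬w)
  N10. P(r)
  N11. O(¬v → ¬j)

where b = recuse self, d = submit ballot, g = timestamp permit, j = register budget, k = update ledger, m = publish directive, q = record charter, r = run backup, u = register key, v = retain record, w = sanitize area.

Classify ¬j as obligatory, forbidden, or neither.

Neither

Premise 11 is O(¬v → ¬j), but O(¬v) is not derivable from the premises, so it does not yield O(¬j).
No premise or chain of K-axiom applications forces O(¬j), and none forces O(j). So ¬j is neither obligatory nor forbidden under these norms.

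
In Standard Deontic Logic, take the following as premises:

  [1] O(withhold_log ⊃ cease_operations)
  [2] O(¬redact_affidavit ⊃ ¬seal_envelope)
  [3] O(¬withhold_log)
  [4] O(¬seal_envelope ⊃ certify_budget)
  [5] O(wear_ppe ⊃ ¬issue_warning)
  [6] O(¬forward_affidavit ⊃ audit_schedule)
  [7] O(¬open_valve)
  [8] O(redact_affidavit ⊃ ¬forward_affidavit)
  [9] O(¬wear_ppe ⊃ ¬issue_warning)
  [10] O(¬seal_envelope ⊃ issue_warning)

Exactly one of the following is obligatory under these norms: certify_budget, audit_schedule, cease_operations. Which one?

By case analysis on wear_ppe: premise 5 gives O(wear_ppe ⊃ ¬issue_warning) and premise 9 gives O(¬wear_ppe ⊃ ¬issue_warning), so O(¬issue_warning) either way.
Premise 10, O(¬seal_envelope ⊃ issue_warning), contraposes to O(¬issue_warning ⊃ seal_envelope); with O(¬issue_warning) we get O(seal_envelope).
Premise 2 is O(¬redact_affidavit ⊃ ¬seal_envelope); contrapositively O(seal_envelope ⊃ redact_affidavit). Since O(seal_envelope) holds, K gives O(redact_affidavit).
Premise 8 is O(redact_affidavit ⊃ ¬forward_affidavit); since O(redact_affidavit), deontic closure gives O(¬forward_affidavit).
Premise 6 is O(¬forward_affidavit ⊃ audit_schedule); since O(¬forward_affidavit), deontic closure gives O(audit_schedule).
So O(audit_schedule) holds — audit_schedule is obligatory. None of the other listed options is made obligatory by any chain of premises.

audit_schedule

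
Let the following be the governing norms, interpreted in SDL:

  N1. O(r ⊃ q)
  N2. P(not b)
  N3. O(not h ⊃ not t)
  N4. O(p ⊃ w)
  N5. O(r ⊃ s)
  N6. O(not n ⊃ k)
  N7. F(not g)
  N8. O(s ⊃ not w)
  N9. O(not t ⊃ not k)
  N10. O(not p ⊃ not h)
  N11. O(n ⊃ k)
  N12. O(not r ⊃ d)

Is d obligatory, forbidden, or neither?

Premises 6 and 11 cover both cases: O(not n ⊃ k) and O(n ⊃ k). Since not n ∨ n is a tautology, O(k) follows.
Premise 9, O(not t ⊃ not k), contraposes to O(k ⊃ t); with O(k) we get O(t).
The contrapositive of premise 3 (O(not h ⊃ not t)) is O(t ⊃ h), and O(t) is already established, so O(h).
The contrapositive of premise 10 (O(not p ⊃ not h)) is O(h ⊃ p), and O(h) is already established, so O(p).
With premise 4, O(p ⊃ w), the K-axiom yields O(w).
Premise 8 is O(s ⊃ not w); contrapositively O(w ⊃ not s). Since O(w) holds, K gives O(not s).
The contrapositive of premise 5 (O(r ⊃ s)) is O(not s ⊃ not r), and O(not s) is already established, so O(not r).
Applying K to premise 12 (O(not r ⊃ d)) and O(not r) yields O(d).
Premises 1, 2, 7 do not contribute to this derivation.
Hence d is obligatory.

Obligatory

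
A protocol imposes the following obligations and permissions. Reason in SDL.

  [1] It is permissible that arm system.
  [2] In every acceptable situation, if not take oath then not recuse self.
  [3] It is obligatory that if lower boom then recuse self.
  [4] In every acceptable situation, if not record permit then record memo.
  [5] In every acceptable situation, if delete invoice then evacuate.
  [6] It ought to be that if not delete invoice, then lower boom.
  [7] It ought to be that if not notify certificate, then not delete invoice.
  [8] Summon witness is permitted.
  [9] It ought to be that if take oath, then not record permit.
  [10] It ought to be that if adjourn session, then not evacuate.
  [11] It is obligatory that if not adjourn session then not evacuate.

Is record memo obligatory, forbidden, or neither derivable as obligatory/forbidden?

Obligatory

Premises 10 and 11 are O(adjourn_session → ¬evacuate) and O(¬adjourn_session → ¬evacuate); every ideal world satisfies adjourn_session or ¬adjourn_session, so in either case ¬evacuate holds — hence O(¬evacuate).
The contrapositive of premise 5 (O(delete_invoice → evacuate)) is O(¬evacuate → ¬delete_invoice), and O(¬evacuate) is already established, so O(¬delete_invoice).
From O(¬delete_invoice) and premise 6, O(¬delete_invoice → lower_boom), we obtain O(lower_boom).
Applying K to premise 3 (O(lower_boom → recuse_self)) and O(lower_boom) yields O(recuse_self).
Premise 2, O(¬take_oath → ¬recuse_self), contraposes to O(recuse_self → take_oath); with O(recuse_self) we get O(take_oath).
Applying K to premise 9 (O(take_oath → ¬record_permit)) and O(take_oath) yields O(¬record_permit).
With premise 4, O(¬record_permit → record_memo), the K-axiom yields O(record_memo).
Premises 1, 7, 8 do not contribute to this derivation.
Hence record_memo is obligatory.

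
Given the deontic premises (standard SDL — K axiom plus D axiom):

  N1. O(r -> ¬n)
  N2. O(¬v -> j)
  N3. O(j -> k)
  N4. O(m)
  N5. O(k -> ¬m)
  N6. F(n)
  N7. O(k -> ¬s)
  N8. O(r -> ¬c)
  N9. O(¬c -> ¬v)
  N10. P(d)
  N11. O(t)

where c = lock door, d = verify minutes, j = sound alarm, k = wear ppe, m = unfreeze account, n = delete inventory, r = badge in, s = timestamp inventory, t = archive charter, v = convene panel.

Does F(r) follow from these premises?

Yes

Premise 4 gives O(m).
The contrapositive of premise 5 (O(k -> ¬m)) is O(m -> ¬k), and O(m) is already established, so O(¬k).
Premise 3, O(j -> k), contraposes to O(¬k -> ¬j); with O(¬k) we get O(¬j).
The contrapositive of premise 2 (O(¬v -> j)) is O(¬j -> v), and O(¬j) is already established, so O(v).
Premise 9, O(¬c -> ¬v), contraposes to O(v -> c); with O(v) we get O(c).
Premise 8 is O(r -> ¬c); contrapositively O(c -> ¬r). Since O(c) holds, K gives O(¬r).
Premises 1, 6, 7, 10, 11 do not contribute to this derivation.
So O(¬r) holds, i.e. F(r). The claim follows.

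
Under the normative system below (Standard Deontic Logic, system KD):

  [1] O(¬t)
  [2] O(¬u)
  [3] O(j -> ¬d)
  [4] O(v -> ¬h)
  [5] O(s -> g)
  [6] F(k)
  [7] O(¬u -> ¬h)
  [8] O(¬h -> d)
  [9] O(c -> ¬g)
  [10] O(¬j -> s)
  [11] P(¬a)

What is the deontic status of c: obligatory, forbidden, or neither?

Premise 2 states O(¬u) outright.
Premise 7 is O(¬u -> ¬h); since O(¬u), deontic closure gives O(¬h).
With premise 8, O(¬h -> d), the K-axiom yields O(d).
Premise 3, O(j -> ¬d), contraposes to O(d -> ¬j); with O(d) we get O(¬j).
Applying K to premise 10 (O(¬j -> s)) and O(¬j) yields O(s).
Applying K to premise 5 (O(s -> g)) and O(s) yields O(g).
Premise 9 is O(c -> ¬g); contrapositively O(g -> ¬c). Since O(g) holds, K gives O(¬c).
Premises 1, 4, 6, 11 do not contribute to this derivation.
Thus O(¬c), which is F(c): c is forbidden.

Forbidden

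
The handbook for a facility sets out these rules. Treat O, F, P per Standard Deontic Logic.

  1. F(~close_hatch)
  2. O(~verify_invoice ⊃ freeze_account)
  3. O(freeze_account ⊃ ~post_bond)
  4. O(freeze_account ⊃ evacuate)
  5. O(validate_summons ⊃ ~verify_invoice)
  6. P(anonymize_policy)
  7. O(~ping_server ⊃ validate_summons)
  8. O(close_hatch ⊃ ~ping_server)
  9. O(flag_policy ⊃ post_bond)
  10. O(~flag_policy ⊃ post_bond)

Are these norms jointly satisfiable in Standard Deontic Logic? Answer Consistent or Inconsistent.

Premises 9 and 10 cover both cases: O(flag_policy ⊃ post_bond) and O(~flag_policy ⊃ post_bond). Since flag_policy ∨ ~flag_policy is a tautology, O(post_bond) follows.
Premise 3, O(freeze_account ⊃ ~post_bond), contraposes to O(post_bond ⊃ ~freeze_account); with O(post_bond) we get O(~freeze_account).
The contrapositive of premise 2 (O(~verify_invoice ⊃ freeze_account)) is O(~freeze_account ⊃ verify_invoice), and O(~freeze_account) is already established, so O(verify_invoice).
Premise 5, O(validate_summons ⊃ ~verify_invoice), contraposes to O(verify_invoice ⊃ ~validate_summons); with O(verify_invoice) we get O(~validate_summons).
Premise 7 is O(~ping_server ⊃ validate_summons); contrapositively O(~validate_summons ⊃ ping_server). Since O(~validate_summons) holds, K gives O(ping_server).
The contrapositive of premise 8 (O(close_hatch ⊃ ~ping_server)) is O(ping_server ⊃ ~close_hatch), and O(ping_server) is already established, so O(~close_hatch).
Yet premise 1 is F(~close_hatch), i.e. O(close_hatch).
We now have both O(~close_hatch) and O(close_hatch) — close_hatch is simultaneously obligatory and forbidden, violating the D-axiom.

Inconsistent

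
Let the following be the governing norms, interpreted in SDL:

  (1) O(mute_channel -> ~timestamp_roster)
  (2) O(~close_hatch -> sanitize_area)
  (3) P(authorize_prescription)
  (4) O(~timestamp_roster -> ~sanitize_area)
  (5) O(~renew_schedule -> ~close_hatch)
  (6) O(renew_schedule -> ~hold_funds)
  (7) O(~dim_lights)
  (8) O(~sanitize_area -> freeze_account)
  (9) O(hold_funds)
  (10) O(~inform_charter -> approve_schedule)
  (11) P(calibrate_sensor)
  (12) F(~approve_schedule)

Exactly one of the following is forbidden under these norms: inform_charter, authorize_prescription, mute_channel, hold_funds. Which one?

mute_channel

Premise 9 states O(hold_funds) outright.
Premise 6 is O(renew_schedule -> ~hold_funds); contrapositively O(hold_funds -> ~renew_schedule). Since O(hold_funds) holds, K gives O(~renew_schedule).
From O(~renew_schedule) and premise 5, O(~renew_schedule -> ~close_hatch), we obtain O(~close_hatch).
From O(~close_hatch) and premise 2, O(~close_hatch -> sanitize_area), we obtain O(sanitize_area).
Premise 4, O(~timestamp_roster -> ~sanitize_area), contraposes to O(sanitize_area -> timestamp_roster); with O(sanitize_area) we get O(timestamp_roster).
Premise 1 is O(mute_channel -> ~timestamp_roster); contrapositively O(timestamp_roster -> ~mute_channel). Since O(timestamp_roster) holds, K gives O(~mute_channel).
So O(~mute_channel) holds, i.e. mute_channel is forbidden. None of the other listed options is forbidden under the premises.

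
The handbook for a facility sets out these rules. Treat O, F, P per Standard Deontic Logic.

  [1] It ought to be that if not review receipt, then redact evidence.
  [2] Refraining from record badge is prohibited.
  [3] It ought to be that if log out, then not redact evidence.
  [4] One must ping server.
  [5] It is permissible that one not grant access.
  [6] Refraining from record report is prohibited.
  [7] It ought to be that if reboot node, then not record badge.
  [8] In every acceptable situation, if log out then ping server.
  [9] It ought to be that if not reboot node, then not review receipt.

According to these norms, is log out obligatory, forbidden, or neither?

Premise 2 is F(¬record_badge), i.e. O(record_badge).
The contrapositive of premise 7 (O(reboot_node → ¬record_badge)) is O(record_badge → ¬reboot_node), and O(record_badge) is already established, so O(¬reboot_node).
From O(¬reboot_node) and premise 9, O(¬reboot_node → ¬review_receipt), we obtain O(¬review_receipt).
Premise 1 is O(¬review_receipt → redact_evidence); since O(¬review_receipt), deontic closure gives O(redact_evidence).
Premise 3 is O(log_out → ¬redact_evidence); contrapositively O(redact_evidence → ¬log_out). Since O(redact_evidence) holds, K gives O(¬log_out).
Premises 4, 5, 6, 8 do not contribute to this derivation.
Thus O(¬log_out), which is F(log_out): log_out is forbidden.

Forbidden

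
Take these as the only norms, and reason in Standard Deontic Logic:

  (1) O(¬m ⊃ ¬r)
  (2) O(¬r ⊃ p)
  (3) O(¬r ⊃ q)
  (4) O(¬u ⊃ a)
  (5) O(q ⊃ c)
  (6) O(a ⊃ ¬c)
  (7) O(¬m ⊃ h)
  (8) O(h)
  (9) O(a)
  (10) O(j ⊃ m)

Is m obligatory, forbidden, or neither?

Obligatory

Premise 9 states O(a) outright.
From O(a) and premise 6, O(a ⊃ ¬c), we obtain O(¬c).
The contrapositive of premise 5 (O(q ⊃ c)) is O(¬c ⊃ ¬q), and O(¬c) is already established, so O(¬q).
Premise 3 is O(¬r ⊃ q); contrapositively O(¬q ⊃ r). Since O(¬q) holds, K gives O(r).
Premise 1, O(¬m ⊃ ¬r), contraposes to O(r ⊃ m); with O(r) we get O(m).
Premises 2, 4, 7, 8, 10 do not contribute to this derivation.
Hence m is obligatory.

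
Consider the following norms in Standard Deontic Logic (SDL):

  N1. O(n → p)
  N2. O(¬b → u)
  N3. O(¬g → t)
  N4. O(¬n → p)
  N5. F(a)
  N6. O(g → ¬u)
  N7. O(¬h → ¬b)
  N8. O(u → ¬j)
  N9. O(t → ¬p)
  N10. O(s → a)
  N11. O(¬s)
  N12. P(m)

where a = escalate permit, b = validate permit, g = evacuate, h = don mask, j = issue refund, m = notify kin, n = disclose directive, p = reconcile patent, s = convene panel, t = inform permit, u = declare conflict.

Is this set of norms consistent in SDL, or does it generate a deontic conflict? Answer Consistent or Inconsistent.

Premise 10 is O(s → a), but O(s) is not derivable from the premises, so it does not yield O(a).
So O(a) is not derivable, and the apparent clash with O(¬a) does not arise.
A world satisfying every obligation exists (e.g. a=false, b=true, g=true, h=true, j=false, m=false, n=false, p=true, s=false, t=false, u=false); no atom is both obligatory and forbidden, so the set is consistent.

Consistent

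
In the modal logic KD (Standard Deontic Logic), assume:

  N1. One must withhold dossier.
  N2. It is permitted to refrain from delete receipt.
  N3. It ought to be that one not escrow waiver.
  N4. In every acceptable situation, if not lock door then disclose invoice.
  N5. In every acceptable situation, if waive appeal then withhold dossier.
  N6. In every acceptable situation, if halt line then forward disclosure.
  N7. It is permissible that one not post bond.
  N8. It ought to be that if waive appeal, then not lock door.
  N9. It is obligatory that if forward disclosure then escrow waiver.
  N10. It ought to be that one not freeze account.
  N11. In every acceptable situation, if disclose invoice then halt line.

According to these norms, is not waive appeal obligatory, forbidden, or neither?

From premise 3 we have O(¬escrow_waiver).
Premise 9 is O(forward_disclosure → escrow_waiver); contrapositively O(¬escrow_waiver → ¬forward_disclosure). Since O(¬escrow_waiver) holds, K gives O(¬forward_disclosure).
Premise 6, O(halt_line → forward_disclosure), contraposes to O(¬forward_disclosure → ¬halt_line); with O(¬forward_disclosure) we get O(¬halt_line).
The contrapositive of premise 11 (O(disclose_invoice → halt_line)) is O(¬halt_line → ¬disclose_invoice), and O(¬halt_line) is already established, so O(¬disclose_invoice).
Premise 4, O(¬lock_door → disclose_invoice), contraposes to O(¬disclose_invoice → lock_door); with O(¬disclose_invoice) we get O(lock_door).
Premise 8 is O(waive_appeal → ¬lock_door); contrapositively O(lock_door → ¬waive_appeal). Since O(lock_door) holds, K gives O(¬waive_appeal).
Premises 1, 2, 5, 7, 10 do not contribute to this derivation.
Hence ¬waive_appeal is obligatory.

Obligatory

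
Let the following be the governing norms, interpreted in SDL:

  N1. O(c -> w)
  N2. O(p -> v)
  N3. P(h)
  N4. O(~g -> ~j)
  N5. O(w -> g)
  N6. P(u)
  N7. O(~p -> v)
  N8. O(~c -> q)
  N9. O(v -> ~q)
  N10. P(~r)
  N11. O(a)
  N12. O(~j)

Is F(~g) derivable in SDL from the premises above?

Premises 2 and 7 cover both cases: O(p -> v) and O(~p -> v). Since p ∨ ~p is a tautology, O(v) follows.
Applying K to premise 9 (O(v -> ~q)) and O(v) yields O(~q).
Premise 8, O(~c -> q), contraposes to O(~q -> c); with O(~q) we get O(c).
With premise 1, O(c -> w), the K-axiom yields O(w).
Applying K to premise 5 (O(w -> g)) and O(w) yields O(g).
Premises 3, 4, 6, 10, 11, 12 do not contribute to this derivation.
So O(g) holds, i.e. F(~g). The claim follows.

Yes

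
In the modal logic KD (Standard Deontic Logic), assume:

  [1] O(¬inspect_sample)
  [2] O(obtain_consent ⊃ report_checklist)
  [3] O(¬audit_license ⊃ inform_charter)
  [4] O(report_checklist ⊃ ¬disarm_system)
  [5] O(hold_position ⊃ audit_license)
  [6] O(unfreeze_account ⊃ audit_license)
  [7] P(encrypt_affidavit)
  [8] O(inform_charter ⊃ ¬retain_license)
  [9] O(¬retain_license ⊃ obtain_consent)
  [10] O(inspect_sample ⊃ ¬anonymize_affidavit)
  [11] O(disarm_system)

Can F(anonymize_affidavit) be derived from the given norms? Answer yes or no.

No

Premise 10 is O(inspect_sample ⊃ ¬anonymize_affidavit), but O(inspect_sample) is not derivable from the premises, so it does not yield O(¬anonymize_affidavit).
No other premise forces O(¬anonymize_affidavit). An ideal world satisfying every premise can still have anonymize_affidavit true, so F(anonymize_affidavit) is not derivable.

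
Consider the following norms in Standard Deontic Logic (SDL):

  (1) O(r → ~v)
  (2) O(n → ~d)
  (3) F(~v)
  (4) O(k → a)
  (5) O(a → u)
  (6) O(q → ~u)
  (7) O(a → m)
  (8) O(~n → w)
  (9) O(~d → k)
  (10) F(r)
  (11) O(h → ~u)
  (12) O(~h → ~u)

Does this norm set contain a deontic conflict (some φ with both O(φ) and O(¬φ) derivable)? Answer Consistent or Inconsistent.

Consistent

Premise 1 is O(r → ~v), but O(r) is not derivable from the premises, so it does not yield O(~v).
So O(~v) is not derivable, and the apparent clash with O(v) does not arise.
A world satisfying every obligation exists (e.g. a=false, d=true, h=false, k=false, m=false, n=false, q=false, r=false, u=false, v=true, w=true); no atom is both obligatory and forbidden, so the set is consistent.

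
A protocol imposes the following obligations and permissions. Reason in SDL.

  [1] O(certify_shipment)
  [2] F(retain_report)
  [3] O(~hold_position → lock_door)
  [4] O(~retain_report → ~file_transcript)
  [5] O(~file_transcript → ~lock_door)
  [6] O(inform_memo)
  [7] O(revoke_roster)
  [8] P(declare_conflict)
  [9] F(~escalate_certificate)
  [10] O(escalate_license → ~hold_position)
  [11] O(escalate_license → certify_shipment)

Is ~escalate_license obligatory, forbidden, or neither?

Obligatory

Premise 2, F(retain_report), is equivalent to O(~retain_report).
With premise 4, O(~retain_report → ~file_transcript), the K-axiom yields O(~file_transcript).
From O(~file_transcript) and premise 5, O(~file_transcript → ~lock_door), we obtain O(~lock_door).
Premise 3 is O(~hold_position → lock_door); contrapositively O(~lock_door → hold_position). Since O(~lock_door) holds, K gives O(hold_position).
Premise 10 is O(escalate_license → ~hold_position); contrapositively O(hold_position → ~escalate_license). Since O(hold_position) holds, K gives O(~escalate_license).
Premises 1, 6, 7, 8, 9, 11 do not contribute to this derivation.
Hence ~escalate_license is obligatory.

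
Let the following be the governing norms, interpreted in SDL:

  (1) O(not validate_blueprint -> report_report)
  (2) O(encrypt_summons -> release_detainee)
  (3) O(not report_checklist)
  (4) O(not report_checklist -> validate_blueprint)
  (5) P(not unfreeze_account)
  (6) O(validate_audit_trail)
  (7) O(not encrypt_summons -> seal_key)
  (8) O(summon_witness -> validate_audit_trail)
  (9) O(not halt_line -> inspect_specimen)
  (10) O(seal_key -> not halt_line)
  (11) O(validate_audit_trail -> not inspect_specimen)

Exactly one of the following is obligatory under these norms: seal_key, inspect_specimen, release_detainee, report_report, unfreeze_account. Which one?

From premise 6 we have O(validate_audit_trail).
Applying K to premise 11 (O(validate_audit_trail -> not inspect_specimen)) and O(validate_audit_trail) yields O(not inspect_specimen).
Premise 9 is O(not halt_line -> inspect_specimen); contrapositively O(not inspect_specimen -> halt_line). Since O(not inspect_specimen) holds, K gives O(halt_line).
The contrapositive of premise 10 (O(seal_key -> not halt_line)) is O(halt_line -> not seal_key), and O(halt_line) is already established, so O(not seal_key).
Premise 7 is O(not encrypt_summons -> seal_key); contrapositively O(not seal_key -> encrypt_summons). Since O(not seal_key) holds, K gives O(encrypt_summons).
With premise 2, O(encrypt_summons -> release_detainee), the K-axiom yields O(release_detainee).
So O(release_detainee) holds — release_detainee is obligatory. None of the other listed options is made obligatory by any chain of premises.

release_detainee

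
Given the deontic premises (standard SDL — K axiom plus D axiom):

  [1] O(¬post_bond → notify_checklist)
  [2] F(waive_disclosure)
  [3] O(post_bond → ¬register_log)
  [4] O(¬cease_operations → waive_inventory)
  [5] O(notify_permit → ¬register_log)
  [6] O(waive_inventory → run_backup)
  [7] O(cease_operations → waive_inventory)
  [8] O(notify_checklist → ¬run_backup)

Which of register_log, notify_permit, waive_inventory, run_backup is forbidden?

register_log

By case analysis on ¬cease_operations: premise 4 gives O(¬cease_operations → waive_inventory) and premise 7 gives O(cease_operations → waive_inventory), so O(waive_inventory) either way.
With premise 6, O(waive_inventory → run_backup), the K-axiom yields O(run_backup).
Premise 8, O(notify_checklist → ¬run_backup), contraposes to O(run_backup → ¬notify_checklist); with O(run_backup) we get O(¬notify_checklist).
The contrapositive of premise 1 (O(¬post_bond → notify_checklist)) is O(¬notify_checklist → post_bond), and O(¬notify_checklist) is already established, so O(post_bond).
Applying K to premise 3 (O(post_bond → ¬register_log)) and O(post_bond) yields O(¬register_log).
So O(¬register_log) holds, i.e. register_log is forbidden. None of the other listed options is forbidden under the premises.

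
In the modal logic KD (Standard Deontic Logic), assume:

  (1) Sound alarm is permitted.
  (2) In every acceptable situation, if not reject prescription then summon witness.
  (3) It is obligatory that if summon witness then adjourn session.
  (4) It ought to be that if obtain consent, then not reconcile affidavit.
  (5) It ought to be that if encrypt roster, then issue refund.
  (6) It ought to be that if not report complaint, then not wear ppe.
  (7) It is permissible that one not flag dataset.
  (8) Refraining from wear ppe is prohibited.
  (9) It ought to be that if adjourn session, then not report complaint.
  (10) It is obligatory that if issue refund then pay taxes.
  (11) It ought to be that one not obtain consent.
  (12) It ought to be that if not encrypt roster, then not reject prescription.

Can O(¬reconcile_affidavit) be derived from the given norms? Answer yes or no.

No

Premise 4 is O(obtain_consent → ¬reconcile_affidavit), but O(obtain_consent) is not derivable from the premises, so it does not yield O(¬reconcile_affidavit).
No other premise forces O(¬reconcile_affidavit). An ideal world satisfying every premise can still have ¬reconcile_affidavit false, so O(¬reconcile_affidavit) is not derivable.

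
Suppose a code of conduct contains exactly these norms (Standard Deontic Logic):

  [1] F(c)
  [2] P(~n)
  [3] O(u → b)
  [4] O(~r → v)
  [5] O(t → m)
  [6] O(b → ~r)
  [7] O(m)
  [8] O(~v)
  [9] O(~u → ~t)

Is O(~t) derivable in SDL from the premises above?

Yes

From premise 8 we have O(~v).
Premise 4, O(~r → v), contraposes to O(~v → r); with O(~v) we get O(r).
The contrapositive of premise 6 (O(b → ~r)) is O(r → ~b), and O(r) is already established, so O(~b).
The contrapositive of premise 3 (O(u → b)) is O(~b → ~u), and O(~b) is already established, so O(~u).
From O(~u) and premise 9, O(~u → ~t), we obtain O(~t).
Premises 1, 2, 5, 7 do not contribute to this derivation.
So O(~t) follows.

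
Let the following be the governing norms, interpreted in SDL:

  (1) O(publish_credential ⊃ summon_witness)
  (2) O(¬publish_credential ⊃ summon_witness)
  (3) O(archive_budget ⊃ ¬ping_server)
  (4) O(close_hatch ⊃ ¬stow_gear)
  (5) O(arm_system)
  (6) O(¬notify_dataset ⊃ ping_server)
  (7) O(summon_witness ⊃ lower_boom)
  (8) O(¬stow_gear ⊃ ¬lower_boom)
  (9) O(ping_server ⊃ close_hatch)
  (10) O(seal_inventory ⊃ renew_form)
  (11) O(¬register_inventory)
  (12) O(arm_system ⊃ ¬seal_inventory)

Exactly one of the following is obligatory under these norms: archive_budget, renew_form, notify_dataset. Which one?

notify_dataset

By case analysis on publish_credential: premise 1 gives O(publish_credential ⊃ summon_witness) and premise 2 gives O(¬publish_credential ⊃ summon_witness), so O(summon_witness) either way.
Premise 7 is O(summon_witness ⊃ lower_boom); since O(summon_witness), deontic closure gives O(lower_boom).
Premise 8 is O(¬stow_gear ⊃ ¬lower_boom); contrapositively O(lower_boom ⊃ stow_gear). Since O(lower_boom) holds, K gives O(stow_gear).
Premise 4 is O(close_hatch ⊃ ¬stow_gear); contrapositively O(stow_gear ⊃ ¬close_hatch). Since O(stow_gear) holds, K gives O(¬close_hatch).
The contrapositive of premise 9 (O(ping_server ⊃ close_hatch)) is O(¬close_hatch ⊃ ¬ping_server), and O(¬close_hatch) is already established, so O(¬ping_server).
The contrapositive of premise 6 (O(¬notify_dataset ⊃ ping_server)) is O(¬ping_server ⊃ notify_dataset), and O(¬ping_server) is already established, so O(notify_dataset).
So O(notify_dataset) holds — notify_dataset is obligatory. None of the other listed options is made obligatory by any chain of premises.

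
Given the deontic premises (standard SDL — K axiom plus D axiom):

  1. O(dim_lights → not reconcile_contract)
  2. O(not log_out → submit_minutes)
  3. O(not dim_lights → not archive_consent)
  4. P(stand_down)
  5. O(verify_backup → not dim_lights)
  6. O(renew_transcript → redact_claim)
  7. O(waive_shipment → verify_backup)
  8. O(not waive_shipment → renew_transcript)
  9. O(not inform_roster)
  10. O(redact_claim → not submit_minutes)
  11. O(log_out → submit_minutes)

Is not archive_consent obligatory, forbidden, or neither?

Obligatory

By case analysis on log_out: premise 11 gives O(log_out → submit_minutes) and premise 2 gives O(not log_out → submit_minutes), so O(submit_minutes) either way.
Premise 10 is O(redact_claim → not submit_minutes); contrapositively O(submit_minutes → not redact_claim). Since O(submit_minutes) holds, K gives O(not redact_claim).
Premise 6, O(renew_transcript → redact_claim), contraposes to O(not redact_claim → not renew_transcript); with O(not redact_claim) we get O(not renew_transcript).
The contrapositive of premise 8 (O(not waive_shipment → renew_transcript)) is O(not renew_transcript → waive_shipment), and O(not renew_transcript) is already established, so O(waive_shipment).
With premise 7, O(waive_shipment → verify_backup), the K-axiom yields O(verify_backup).
With premise 5, O(verify_backup → not dim_lights), the K-axiom yields O(not dim_lights).
Premise 3 is O(not dim_lights → not archive_consent); since O(not dim_lights), deontic closure gives O(not archive_consent).
Premises 1, 4, 9 do not contribute to this derivation.
Hence not archive_consent is obligatory.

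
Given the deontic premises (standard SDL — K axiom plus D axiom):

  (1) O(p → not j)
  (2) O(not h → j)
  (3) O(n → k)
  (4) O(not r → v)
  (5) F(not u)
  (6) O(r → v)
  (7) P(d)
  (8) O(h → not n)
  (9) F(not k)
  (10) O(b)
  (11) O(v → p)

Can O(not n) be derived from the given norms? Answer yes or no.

Yes

By case analysis on not r: premise 4 gives O(not r → v) and premise 6 gives O(r → v), so O(v) either way.
From O(v) and premise 11, O(v → p), we obtain O(p).
With premise 1, O(p → not j), the K-axiom yields O(not j).
The contrapositive of premise 2 (O(not h → j)) is O(not j → h), and O(not j) is already established, so O(h).
From O(h) and premise 8, O(h → not n), we obtain O(not n).
Premises 3, 5, 7, 9, 10 do not contribute to this derivation.
So O(not n) follows.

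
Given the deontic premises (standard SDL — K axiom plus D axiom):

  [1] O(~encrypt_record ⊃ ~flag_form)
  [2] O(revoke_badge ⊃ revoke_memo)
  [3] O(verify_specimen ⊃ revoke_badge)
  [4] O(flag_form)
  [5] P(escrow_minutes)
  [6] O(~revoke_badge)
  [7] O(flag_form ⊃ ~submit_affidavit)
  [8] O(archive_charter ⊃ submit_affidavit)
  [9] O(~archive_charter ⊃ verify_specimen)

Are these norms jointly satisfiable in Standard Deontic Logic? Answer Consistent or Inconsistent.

Premise 6 states O(~revoke_badge) outright.
The contrapositive of premise 3 (O(verify_specimen ⊃ revoke_badge)) is O(~revoke_badge ⊃ ~verify_specimen), and O(~revoke_badge) is already established, so O(~verify_specimen).
Premise 9 is O(~archive_charter ⊃ verify_specimen); contrapositively O(~verify_specimen ⊃ archive_charter). Since O(~verify_specimen) holds, K gives O(archive_charter).
With premise 8, O(archive_charter ⊃ submit_affidavit), the K-axiom yields O(submit_affidavit).
Premise 7 is O(flag_form ⊃ ~submit_affidavit); contrapositively O(submit_affidavit ⊃ ~flag_form). Since O(submit_affidavit) holds, K gives O(~flag_form).
However, premise 4 gives O(flag_form).
We now have both O(~flag_form) and O(flag_form) — flag_form is simultaneously obligatory and forbidden, violating the D-axiom.

Inconsistent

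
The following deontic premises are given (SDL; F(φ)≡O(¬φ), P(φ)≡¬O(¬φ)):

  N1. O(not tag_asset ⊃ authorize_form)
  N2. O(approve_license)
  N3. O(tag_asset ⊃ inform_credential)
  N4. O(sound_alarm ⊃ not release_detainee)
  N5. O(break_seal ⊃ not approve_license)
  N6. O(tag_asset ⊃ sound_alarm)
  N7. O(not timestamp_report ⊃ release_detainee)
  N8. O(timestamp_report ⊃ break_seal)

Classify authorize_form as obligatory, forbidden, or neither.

Obligatory

From premise 2 we have O(approve_license).
The contrapositive of premise 5 (O(break_seal ⊃ not approve_license)) is O(approve_license ⊃ not break_seal), and O(approve_license) is already established, so O(not break_seal).
Premise 8, O(timestamp_report ⊃ break_seal), contraposes to O(not break_seal ⊃ not timestamp_report); with O(not break_seal) we get O(not timestamp_report).
With premise 7, O(not timestamp_report ⊃ release_detainee), the K-axiom yields O(release_detainee).
Premise 4, O(sound_alarm ⊃ not release_detainee), contraposes to O(release_detainee ⊃ not sound_alarm); with O(release_detainee) we get O(not sound_alarm).
The contrapositive of premise 6 (O(tag_asset ⊃ sound_alarm)) is O(not sound_alarm ⊃ not tag_asset), and O(not sound_alarm) is already established, so O(not tag_asset).
Applying K to premise 1 (O(not tag_asset ⊃ authorize_form)) and O(not tag_asset) yields O(authorize_form).
Premise 3 does not contribute to this derivation.
Hence authorize_form is obligatory.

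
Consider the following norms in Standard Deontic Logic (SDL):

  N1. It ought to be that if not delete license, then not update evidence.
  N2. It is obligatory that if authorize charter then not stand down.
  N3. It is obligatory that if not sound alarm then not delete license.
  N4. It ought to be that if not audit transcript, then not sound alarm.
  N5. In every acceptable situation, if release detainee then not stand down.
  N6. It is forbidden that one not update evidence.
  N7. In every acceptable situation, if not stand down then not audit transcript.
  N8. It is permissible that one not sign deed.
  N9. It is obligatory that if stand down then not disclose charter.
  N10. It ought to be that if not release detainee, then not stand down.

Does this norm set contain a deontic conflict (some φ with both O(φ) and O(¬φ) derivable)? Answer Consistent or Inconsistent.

Inconsistent

Premises 10 and 5 are O(¬release_detainee → ¬stand_down) and O(release_detainee → ¬stand_down); every ideal world satisfies ¬release_detainee or release_detainee, so in either case ¬stand_down holds — hence O(¬stand_down).
With premise 7, O(¬stand_down → ¬audit_transcript), the K-axiom yields O(¬audit_transcript).
From O(¬audit_transcript) and premise 4, O(¬audit_transcript → ¬sound_alarm), we obtain O(¬sound_alarm).
Premise 3 is O(¬sound_alarm → ¬delete_license); since O(¬sound_alarm), deontic closure gives O(¬delete_license).
From O(¬delete_license) and premise 1, O(¬delete_license → ¬update_evidence), we obtain O(¬update_evidence).
However, F(¬update_evidence) at premise 6 amounts to O(update_evidence).
We now have both O(¬update_evidence) and O(update_evidence) — update_evidence is simultaneously obligatory and forbidden, violating the D-axiom.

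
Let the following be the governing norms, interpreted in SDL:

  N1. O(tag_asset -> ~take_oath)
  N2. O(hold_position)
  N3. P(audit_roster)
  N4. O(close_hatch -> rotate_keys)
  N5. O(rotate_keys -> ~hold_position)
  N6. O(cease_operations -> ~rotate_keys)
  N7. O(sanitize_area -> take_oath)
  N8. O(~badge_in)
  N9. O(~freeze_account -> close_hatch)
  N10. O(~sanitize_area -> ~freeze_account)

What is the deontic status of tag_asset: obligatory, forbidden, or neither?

Forbidden

From premise 2 we have O(hold_position).
The contrapositive of premise 5 (O(rotate_keys -> ~hold_position)) is O(hold_position -> ~rotate_keys), and O(hold_position) is already established, so O(~rotate_keys).
Premise 4 is O(close_hatch -> rotate_keys); contrapositively O(~rotate_keys -> ~close_hatch). Since O(~rotate_keys) holds, K gives O(~close_hatch).
Premise 9, O(~freeze_account -> close_hatch), contraposes to O(~close_hatch -> freeze_account); with O(~close_hatch) we get O(freeze_account).
The contrapositive of premise 10 (O(~sanitize_area -> ~freeze_account)) is O(freeze_account -> sanitize_area), and O(freeze_account) is already established, so O(sanitize_area).
Applying K to premise 7 (O(sanitize_area -> take_oath)) and O(sanitize_area) yields O(take_oath).
The contrapositive of premise 1 (O(tag_asset -> ~take_oath)) is O(take_oath -> ~tag_asset), and O(take_oath) is already established, so O(~tag_asset).
Premises 3, 6, 8 do not contribute to this derivation.
Thus O(~tag_asset), which is F(tag_asset): tag_asset is forbidden.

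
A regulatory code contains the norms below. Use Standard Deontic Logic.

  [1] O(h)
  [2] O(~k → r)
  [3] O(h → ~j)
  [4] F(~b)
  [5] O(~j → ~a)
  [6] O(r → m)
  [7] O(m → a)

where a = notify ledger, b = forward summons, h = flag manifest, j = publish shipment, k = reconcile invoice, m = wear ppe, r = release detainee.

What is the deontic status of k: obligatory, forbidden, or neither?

Obligatory

Premise 1 states O(h) outright.
With premise 3, O(h → ~j), the K-axiom yields O(~j).
Applying K to premise 5 (O(~j → ~a)) and O(~j) yields O(~a).
Premise 7, O(m → a), contraposes to O(~a → ~m); with O(~a) we get O(~m).
Premise 6 is O(r → m); contrapositively O(~m → ~r). Since O(~m) holds, K gives O(~r).
Premise 2 is O(~k → r); contrapositively O(~r → k). Since O(~r) holds, K gives O(k).
Premise 4 does not contribute to this derivation.
Hence k is obligatory.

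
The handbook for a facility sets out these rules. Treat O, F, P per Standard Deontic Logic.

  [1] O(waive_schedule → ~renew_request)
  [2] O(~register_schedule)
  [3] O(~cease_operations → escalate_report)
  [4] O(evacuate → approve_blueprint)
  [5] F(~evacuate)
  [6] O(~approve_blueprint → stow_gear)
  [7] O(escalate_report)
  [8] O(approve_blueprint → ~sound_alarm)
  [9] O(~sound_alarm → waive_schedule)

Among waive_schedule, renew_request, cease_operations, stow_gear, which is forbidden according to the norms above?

renew_request

Premise 5, F(~evacuate), is equivalent to O(evacuate).
Premise 4 is O(evacuate → approve_blueprint); since O(evacuate), deontic closure gives O(approve_blueprint).
Premise 8 is O(approve_blueprint → ~sound_alarm); since O(approve_blueprint), deontic closure gives O(~sound_alarm).
Applying K to premise 9 (O(~sound_alarm → waive_schedule)) and O(~sound_alarm) yields O(waive_schedule).
With premise 1, O(waive_schedule → ~renew_request), the K-axiom yields O(~renew_request).
So O(~renew_request) holds, i.e. renew_request is forbidden. None of the other listed options is forbidden under the premises.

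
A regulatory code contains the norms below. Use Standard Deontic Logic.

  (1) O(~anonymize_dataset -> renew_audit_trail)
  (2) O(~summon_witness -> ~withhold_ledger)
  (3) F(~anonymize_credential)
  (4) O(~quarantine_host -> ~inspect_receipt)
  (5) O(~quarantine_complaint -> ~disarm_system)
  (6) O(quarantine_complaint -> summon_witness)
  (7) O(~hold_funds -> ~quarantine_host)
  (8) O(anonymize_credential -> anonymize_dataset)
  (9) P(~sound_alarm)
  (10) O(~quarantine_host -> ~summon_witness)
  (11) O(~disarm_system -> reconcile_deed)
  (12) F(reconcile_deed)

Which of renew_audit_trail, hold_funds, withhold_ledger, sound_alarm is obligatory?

Premise 12 is F(reconcile_deed), i.e. O(~reconcile_deed).
The contrapositive of premise 11 (O(~disarm_system -> reconcile_deed)) is O(~reconcile_deed -> disarm_system), and O(~reconcile_deed) is already established, so O(disarm_system).
Premise 5 is O(~quarantine_complaint -> ~disarm_system); contrapositively O(disarm_system -> quarantine_complaint). Since O(disarm_system) holds, K gives O(quarantine_complaint).
From O(quarantine_complaint) and premise 6, O(quarantine_complaint -> summon_witness), we obtain O(summon_witness).
Premise 10 is O(~quarantine_host -> ~summon_witness); contrapositively O(summon_witness -> quarantine_host). Since O(summon_witness) holds, K gives O(quarantine_host).
Premise 7 is O(~hold_funds -> ~quarantine_host); contrapositively O(quarantine_host -> hold_funds). Since O(quarantine_host) holds, K gives O(hold_funds).
So O(hold_funds) holds — hold_funds is obligatory. None of the other listed options is made obligatory by any chain of premises.

hold_funds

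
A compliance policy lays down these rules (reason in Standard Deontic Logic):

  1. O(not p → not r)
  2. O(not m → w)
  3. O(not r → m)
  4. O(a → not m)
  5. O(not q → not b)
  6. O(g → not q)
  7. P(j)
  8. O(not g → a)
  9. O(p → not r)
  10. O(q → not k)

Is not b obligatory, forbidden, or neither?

Obligatory

Premises 9 and 1 are O(p → not r) and O(not p → not r); every ideal world satisfies p or not p, so in either case not r holds — hence O(not r).
Applying K to premise 3 (O(not r → m)) and O(not r) yields O(m).
Premise 4, O(a → not m), contraposes to O(m → not a); with O(m) we get O(not a).
Premise 8 is O(not g → a); contrapositively O(not a → g). Since O(not a) holds, K gives O(g).
From O(g) and premise 6, O(g → not q), we obtain O(not q).
Applying K to premise 5 (O(not q → not b)) and O(not q) yields O(not b).
Premises 2, 7, 10 do not contribute to this derivation.
Hence not b is obligatory.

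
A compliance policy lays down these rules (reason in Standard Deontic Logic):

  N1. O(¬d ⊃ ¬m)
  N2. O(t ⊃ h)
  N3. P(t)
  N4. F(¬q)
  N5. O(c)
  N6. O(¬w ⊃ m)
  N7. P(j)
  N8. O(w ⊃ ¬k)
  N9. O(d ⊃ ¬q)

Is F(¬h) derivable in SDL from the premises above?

Premise 2 is O(t ⊃ h), but O(t) is not derivable from the premises (the permission P(t) asserts only ¬O(¬t), not O(t)), so it does not yield O(h).
No other premise forces O(h). An ideal world satisfying every premise can still have ¬h true, so F(¬h) is not derivable.

No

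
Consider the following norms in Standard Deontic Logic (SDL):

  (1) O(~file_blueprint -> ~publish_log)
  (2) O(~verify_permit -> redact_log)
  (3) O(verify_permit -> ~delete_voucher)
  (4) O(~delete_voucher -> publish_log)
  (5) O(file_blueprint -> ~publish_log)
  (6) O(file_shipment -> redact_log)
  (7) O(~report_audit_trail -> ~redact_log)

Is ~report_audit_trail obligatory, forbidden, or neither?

By case analysis on ~file_blueprint: premise 1 gives O(~file_blueprint -> ~publish_log) and premise 5 gives O(file_blueprint -> ~publish_log), so O(~publish_log) either way.
The contrapositive of premise 4 (O(~delete_voucher -> publish_log)) is O(~publish_log -> delete_voucher), and O(~publish_log) is already established, so O(delete_voucher).
Premise 3, O(verify_permit -> ~delete_voucher), contraposes to O(delete_voucher -> ~verify_permit); with O(delete_voucher) we get O(~verify_permit).
Premise 2 is O(~verify_permit -> redact_log); since O(~verify_permit), deontic closure gives O(redact_log).
The contrapositive of premise 7 (O(~report_audit_trail -> ~redact_log)) is O(redact_log -> report_audit_trail), and O(redact_log) is already established, so O(report_audit_trail).
Premise 6 does not contribute to this derivation.
Thus O(report_audit_trail), which is F(~report_audit_trail): ~report_audit_trail is forbidden.

Forbidden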